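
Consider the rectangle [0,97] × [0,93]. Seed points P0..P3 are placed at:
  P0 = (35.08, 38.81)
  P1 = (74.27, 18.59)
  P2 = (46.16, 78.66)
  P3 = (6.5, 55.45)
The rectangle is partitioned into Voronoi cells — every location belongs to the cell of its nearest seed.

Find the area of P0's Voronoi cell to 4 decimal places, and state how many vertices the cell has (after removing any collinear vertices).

1. box [0,97]×[0,93]: [(0, 0) (97, 0) (97, 93) (0, 93)]
2. ⊥bis P0·P1 via (54.675,28.7): [(0, 0) (39.8673, 0) (87.8505, 93) (0, 93)]  |A|=5938.8752
3. ⊥bis P0·P2 via (40.62,58.735): [(0, 70.0291) (0, 0) (39.8673, 0) (66.464, 51.5493)]  |A|=3354.7725
4. ⊥bis P0·P3 via (20.79,47.13): [(29.3682, 61.8635) (0, 11.4222) (0, 0) (39.8673, 0) (66.464, 51.5493)]  |A|=2494.1825
5. canonical 5-gon: [(29.3682, 61.8635) (0, 11.4222) (0, 0) (39.8673, 0) (66.464, 51.5493)]
6. shoelace: 2494.1825

Area of P0's cell: 2494.1825 (5 vertices)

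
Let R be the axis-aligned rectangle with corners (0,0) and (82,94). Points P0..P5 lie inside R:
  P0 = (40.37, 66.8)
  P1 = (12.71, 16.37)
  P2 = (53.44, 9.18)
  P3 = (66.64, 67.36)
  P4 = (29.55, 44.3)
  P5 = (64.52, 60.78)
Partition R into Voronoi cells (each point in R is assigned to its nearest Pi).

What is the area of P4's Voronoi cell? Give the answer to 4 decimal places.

Area of P4's cell: 1499.5500

1. box [0,82]×[0,94]: [(0, 0) (82, 0) (82, 94) (0, 94)]
2. ⊥bis P4·P0 via (34.96,55.55): [(0, 72.3619) (0, 0) (82, 0) (82, 32.929)]  |A|=4316.9254
3. ⊥bis P4·P1 via (21.13,30.335): [(0, 72.3619) (0, 43.075) (71.4421, 0) (82, 0) (82, 32.929)]  |A|=2778.2388
4. ⊥bis P4·P2 via (41.495,26.74): [(63.6006, 41.7771) (0, 72.3619) (0, 43.075) (34.7276, 22.1365)]  |A|=1574.6425
5. ⊥bis P4·P3 via (48.095,55.83): [(58.8439, 38.5414) (53.9454, 46.4201) (0, 72.3619) (0, 43.075) (34.7276, 22.1365)]  |A|=1547.9791
6. ⊥bis P4·P5 via (47.035,52.54): [(54.8972, 35.8567) (48.7392, 48.9237) (0, 72.3619) (0, 43.075) (34.7276, 22.1365)]  |A|=1499.55
7. canonical 5-gon: [(54.8972, 35.8567) (48.7392, 48.9237) (0, 72.3619) (0, 43.075) (34.7276, 22.1365)]
8. shoelace: 1499.55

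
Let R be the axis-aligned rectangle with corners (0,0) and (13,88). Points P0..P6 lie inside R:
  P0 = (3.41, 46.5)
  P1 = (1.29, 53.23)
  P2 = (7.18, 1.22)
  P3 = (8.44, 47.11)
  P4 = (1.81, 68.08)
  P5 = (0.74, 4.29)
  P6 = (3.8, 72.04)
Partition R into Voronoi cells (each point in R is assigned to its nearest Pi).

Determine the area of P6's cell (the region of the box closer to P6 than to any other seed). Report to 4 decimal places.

Area of P6's cell: 257.3588

1. box [0,13]×[0,88]: [(0, 0) (13, 0) (13, 88) (0, 88)]
2. ⊥bis P6·P0 via (3.605,59.27): [(0, 59.325) (13, 59.1265) (13, 88) (0, 88)]  |A|=374.0647
3. ⊥bis P6·P1 via (2.545,62.635): [(0, 62.9746) (13, 61.2399) (13, 88) (0, 88)]  |A|=336.6058
4. ⊥bis P6·P2 via (5.49,36.63): [(0, 62.9746) (13, 61.2399) (13, 88) (0, 88)]  |A|=336.6058
5. ⊥bis P6·P3 via (6.12,59.575): [(0, 62.9746) (13, 61.2399) (13, 88) (0, 88)]  |A|=336.6058
6. ⊥bis P6·P4 via (2.805,70.06): [(0, 71.4696) (13, 64.9368) (13, 88) (0, 88)]  |A|=257.3588
7. ⊥bis P6·P5 via (2.27,38.165): [(0, 71.4696) (13, 64.9368) (13, 88) (0, 88)]  |A|=257.3588
8. canonical 4-gon: [(0, 71.4696) (13, 64.9368) (13, 88) (0, 88)]
9. shoelace: 257.3588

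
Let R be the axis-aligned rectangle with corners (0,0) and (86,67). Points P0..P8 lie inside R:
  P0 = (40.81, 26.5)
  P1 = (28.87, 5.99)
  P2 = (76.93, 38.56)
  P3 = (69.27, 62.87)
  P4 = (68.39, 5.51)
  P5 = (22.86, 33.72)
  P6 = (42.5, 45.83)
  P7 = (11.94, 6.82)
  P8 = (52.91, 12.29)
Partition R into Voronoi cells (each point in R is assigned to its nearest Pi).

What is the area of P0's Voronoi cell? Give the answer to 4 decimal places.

Area of P0's cell: 449.0229

1. box [0,86]×[0,67]: [(0, 0) (86, 0) (86, 67) (0, 67)]
2. ⊥bis P0·P1 via (34.84,16.245): [(0, 36.5273) (62.7449, 0) (86, 0) (86, 67) (0, 67)]  |A|=4616.049
3. ⊥bis P0·P2 via (58.87,32.53): [(0, 36.5273) (62.7449, 0) (69.7313, 0) (47.3609, 67) (0, 67)]  |A|=2776.6397
4. ⊥bis P0·P3 via (55.04,44.685): [(0, 36.5273) (62.7449, 0) (69.7313, 0) (54.7308, 44.9269) (26.5229, 67) (0, 67)]  |A|=2546.6603
5. ⊥bis P0·P4 via (54.6,16.005): [(0, 36.5273) (48.6598, 8.1998) (61.4029, 24.9438) (54.7308, 44.9269) (26.5229, 67) (0, 67)]  |A|=2289.3597
6. ⊥bis P0·P5 via (31.835,30.11): [(27.8864, 20.2931) (48.6598, 8.1998) (61.4029, 24.9438) (54.7308, 44.9269) (41.8493, 55.0069)]  |A|=895.3246
7. ⊥bis P0·P6 via (41.655,36.165): [(34.5214, 36.7887) (27.8864, 20.2931) (48.6598, 8.1998) (61.4029, 24.9438) (58.1375, 34.724)]  |A|=624.0918
8. ⊥bis P0·P7 via (26.375,16.66): [(34.5214, 36.7887) (27.8864, 20.2931) (48.6598, 8.1998) (61.4029, 24.9438) (58.1375, 34.724)]  |A|=624.0918
9. ⊥bis P0·P8 via (46.86,19.395): [(34.5214, 36.7887) (27.8864, 20.2931) (39.782, 13.368) (59.6261, 30.2655) (58.1375, 34.724)]  |A|=449.0229
10. canonical 5-gon: [(34.5214, 36.7887) (27.8864, 20.2931) (39.782, 13.368) (59.6261, 30.2655) (58.1375, 34.724)]
11. shoelace: 449.0229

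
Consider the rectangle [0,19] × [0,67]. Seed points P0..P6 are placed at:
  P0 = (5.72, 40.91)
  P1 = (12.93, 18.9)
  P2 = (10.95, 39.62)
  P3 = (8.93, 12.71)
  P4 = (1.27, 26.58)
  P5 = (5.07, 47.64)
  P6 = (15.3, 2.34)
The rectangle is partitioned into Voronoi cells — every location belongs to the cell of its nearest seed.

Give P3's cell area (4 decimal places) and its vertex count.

Area of P3's cell: 190.7171 (4 vertices)

1. box [0,19]×[0,67]: [(0, 0) (19, 0) (19, 67) (0, 67)]
2. ⊥bis P3·P0 via (7.325,26.81): [(0, 25.9762) (0, 0) (19, 0) (19, 28.139)]  |A|=514.094
3. ⊥bis P3·P1 via (10.93,15.805): [(0, 22.868) (0, 0) (19, 0) (19, 10.5901)]  |A|=317.8524
4. ⊥bis P3·P2 via (9.94,26.165): [(0, 22.868) (0, 0) (19, 0) (19, 10.5901)]  |A|=317.8524
5. ⊥bis P3·P4 via (5.1,19.645): [(5.0394, 19.6115) (0, 16.8284) (0, 0) (19, 0) (19, 10.5901)]  |A|=302.6344
6. ⊥bis P3·P5 via (7,30.175): [(5.0394, 19.6115) (0, 16.8284) (0, 0) (19, 0) (19, 10.5901)]  |A|=302.6344
7. ⊥bis P3·P6 via (12.115,7.525): [(18.0764, 11.1869) (5.0394, 19.6115) (0, 16.8284) (0, 0.0831)]  |A|=190.7171
8. canonical 4-gon: [(18.0764, 11.1869) (5.0394, 19.6115) (0, 16.8284) (0, 0.0831)]
9. shoelace: 190.7171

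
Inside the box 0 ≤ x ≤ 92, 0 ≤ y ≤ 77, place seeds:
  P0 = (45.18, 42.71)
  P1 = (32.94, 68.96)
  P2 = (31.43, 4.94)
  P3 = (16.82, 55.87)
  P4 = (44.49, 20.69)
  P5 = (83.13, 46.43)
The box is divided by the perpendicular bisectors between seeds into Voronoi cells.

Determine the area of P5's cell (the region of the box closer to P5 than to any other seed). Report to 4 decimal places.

Area of P5's cell: 1794.3677

1. box [0,92]×[0,77]: [(0, 0) (92, 0) (92, 77) (0, 77)]
2. ⊥bis P5·P0 via (64.155,44.57): [(68.5239, 0) (92, 0) (92, 77) (60.9761, 77)]  |A|=2098.2497
3. ⊥bis P5·P1 via (58.035,57.695): [(62.0021, 66.5326) (68.5239, 0) (92, 0) (92, 77) (66.7009, 77)]  |A|=2068.2877
4. ⊥bis P5·P2 via (57.28,25.685): [(62.0021, 66.5326) (67.2203, 13.2985) (77.8926, 0) (92, 0) (92, 77) (66.7009, 77)]  |A|=2005.9931
5. ⊥bis P5·P3 via (49.975,51.15): [(62.0021, 66.5326) (67.2203, 13.2985) (77.8926, 0) (92, 0) (92, 77) (66.7009, 77)]  |A|=2005.9931
6. ⊥bis P5·P4 via (63.81,33.56): [(62.0021, 66.5326) (65.48, 31.0531) (86.166, 0) (92, 0) (92, 77) (66.7009, 77)]  |A|=1794.3677
7. canonical 6-gon: [(62.0021, 66.5326) (65.48, 31.0531) (86.166, 0) (92, 0) (92, 77) (66.7009, 77)]
8. shoelace: 1794.3677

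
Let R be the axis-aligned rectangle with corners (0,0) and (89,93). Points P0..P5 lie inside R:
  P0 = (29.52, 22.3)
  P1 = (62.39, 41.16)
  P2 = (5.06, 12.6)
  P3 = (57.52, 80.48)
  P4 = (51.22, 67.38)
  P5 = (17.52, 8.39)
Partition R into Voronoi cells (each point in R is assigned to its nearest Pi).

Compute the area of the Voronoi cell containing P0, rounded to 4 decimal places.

Area of P0's cell: 1760.4897

1. box [0,89]×[0,93]: [(0, 0) (89, 0) (89, 93) (0, 93)]
2. ⊥bis P0·P1 via (45.955,31.73): [(0, 0) (64.1609, 0) (10.7998, 93) (0, 93)]  |A|=3485.6713
3. ⊥bis P0·P2 via (17.29,17.45): [(0, 61.0493) (24.2101, 0) (64.1609, 0) (10.7998, 93) (0, 93)]  |A|=2746.667
4. ⊥bis P0·P3 via (43.52,51.39): [(0, 72.3347) (0, 61.0493) (24.2101, 0) (64.1609, 0) (31.3002, 57.2709)]  |A|=2230.3191
5. ⊥bis P0·P4 via (40.37,44.84): [(0, 64.2728) (0, 61.0493) (24.2101, 0) (64.1609, 0) (37.6936, 46.1283)]  |A|=1952.1489
6. ⊥bis P0·P5 via (23.52,15.345): [(0, 64.2728) (0, 61.0493) (15.3192, 22.4198) (41.3074, 0) (64.1609, 0) (37.6936, 46.1283)]  |A|=1760.4897
7. canonical 6-gon: [(0, 64.2728) (0, 61.0493) (15.3192, 22.4198) (41.3074, 0) (64.1609, 0) (37.6936, 46.1283)]
8. shoelace: 1760.4897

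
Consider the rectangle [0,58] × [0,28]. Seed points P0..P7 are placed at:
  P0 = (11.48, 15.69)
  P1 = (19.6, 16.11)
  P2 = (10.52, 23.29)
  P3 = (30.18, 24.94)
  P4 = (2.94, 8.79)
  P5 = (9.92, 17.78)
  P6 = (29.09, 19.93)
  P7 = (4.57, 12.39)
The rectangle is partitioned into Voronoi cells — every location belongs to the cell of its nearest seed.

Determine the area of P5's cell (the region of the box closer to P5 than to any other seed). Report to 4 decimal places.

1. box [0,58]×[0,28]: [(0, 0) (58, 0) (58, 28) (0, 28)]
2. ⊥bis P5·P0 via (10.7,16.735): [(0, 8.7484) (25.7922, 28) (0, 28)]  |A|=248.2707
3. ⊥bis P5·P1 via (14.76,16.945): [(0, 8.7484) (15.3185, 20.1823) (16.6672, 28) (0, 28)]  |A|=212.6025
4. ⊥bis P5·P2 via (10.22,20.535): [(0, 21.6479) (0, 8.7484) (15.0818, 20.0056)]  |A|=97.2734
5. ⊥bis P5·P3 via (20.05,21.36): [(0, 21.6479) (0, 8.7484) (15.0818, 20.0056)]  |A|=97.2734
6. ⊥bis P5·P4 via (6.43,13.285): [(0, 21.6479) (0, 18.2774) (6.2574, 13.419) (15.0818, 20.0056)]  |A|=67.4601
7. ⊥bis P5·P6 via (19.505,18.855): [(0, 21.6479) (0, 18.2774) (6.2574, 13.419) (15.0818, 20.0056)]  |A|=67.4601
8. ⊥bis P5·P7 via (7.245,15.085): [(0.7111, 21.5705) (7.7791, 14.5548) (15.0818, 20.0056)]  |A|=44.8794
9. canonical 3-gon: [(0.7111, 21.5705) (7.7791, 14.5548) (15.0818, 20.0056)]
10. shoelace: 44.8794

Area of P5's cell: 44.8794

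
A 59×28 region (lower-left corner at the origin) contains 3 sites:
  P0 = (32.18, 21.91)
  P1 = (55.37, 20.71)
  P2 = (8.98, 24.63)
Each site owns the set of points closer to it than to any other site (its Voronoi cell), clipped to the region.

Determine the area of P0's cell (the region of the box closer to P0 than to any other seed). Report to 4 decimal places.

1. box [0,59]×[0,28]: [(0, 0) (59, 0) (59, 28) (0, 28)]
2. ⊥bis P0·P1 via (43.775,21.31): [(0, 0) (42.6723, 0) (44.1212, 28) (0, 28)]  |A|=1215.1085
3. ⊥bis P0·P2 via (20.58,23.27): [(17.8518, 0) (42.6723, 0) (44.1212, 28) (21.1346, 28)]  |A|=669.2997
4. canonical 4-gon: [(17.8518, 0) (42.6723, 0) (44.1212, 28) (21.1346, 28)]
5. shoelace: 669.2997

Area of P0's cell: 669.2997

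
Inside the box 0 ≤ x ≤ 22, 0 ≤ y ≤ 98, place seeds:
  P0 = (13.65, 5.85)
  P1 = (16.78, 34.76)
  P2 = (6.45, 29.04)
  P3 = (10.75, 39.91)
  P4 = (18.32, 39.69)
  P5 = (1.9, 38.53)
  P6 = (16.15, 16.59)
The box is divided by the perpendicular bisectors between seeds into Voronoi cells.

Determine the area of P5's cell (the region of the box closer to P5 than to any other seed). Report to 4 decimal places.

Area of P5's cell: 167.1328

1. box [0,22]×[0,98]: [(0, 0) (22, 0) (22, 98) (0, 98)]
2. ⊥bis P5·P0 via (7.775,22.19): [(0, 19.3945) (22, 27.3046) (22, 98) (0, 98)]  |A|=1642.3101
3. ⊥bis P5·P1 via (9.34,36.645): [(0, 19.3945) (5.4675, 21.3603) (22, 86.6134) (22, 98) (0, 98)]  |A|=1152.0478
4. ⊥bis P5·P2 via (4.175,33.785): [(0, 31.7833) (9.2294, 36.2083) (22, 86.6134) (22, 98) (0, 98)]  |A|=1057.9847
5. ⊥bis P5·P3 via (6.325,39.22): [(0, 79.7825) (0, 31.7833) (6.964, 35.1222)]  |A|=167.1328
6. ⊥bis P5·P4 via (10.11,39.11): [(0, 79.7825) (0, 31.7833) (6.964, 35.1222)]  |A|=167.1328
7. ⊥bis P5·P6 via (9.025,27.56): [(0, 79.7825) (0, 31.7833) (6.964, 35.1222)]  |A|=167.1328
8. canonical 3-gon: [(0, 79.7825) (0, 31.7833) (6.964, 35.1222)]
9. shoelace: 167.1328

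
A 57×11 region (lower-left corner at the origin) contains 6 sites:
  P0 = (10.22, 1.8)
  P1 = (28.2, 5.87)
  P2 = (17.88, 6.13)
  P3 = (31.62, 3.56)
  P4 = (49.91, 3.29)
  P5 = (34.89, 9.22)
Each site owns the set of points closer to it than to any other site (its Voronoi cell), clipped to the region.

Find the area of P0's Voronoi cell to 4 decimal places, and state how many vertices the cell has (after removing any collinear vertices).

Area of P0's cell: 145.0053 (4 vertices)

1. box [0,57]×[0,11]: [(0, 0) (57, 0) (57, 11) (0, 11)]
2. ⊥bis P0·P1 via (19.21,3.835): [(0, 0) (20.0781, 0) (17.5881, 11) (0, 11)]  |A|=207.1642
3. ⊥bis P0·P2 via (14.05,3.965): [(0, 0) (16.2913, 0) (10.0733, 11) (0, 11)]  |A|=145.0053
4. ⊥bis P0·P3 via (20.92,2.68): [(0, 0) (16.2913, 0) (10.0733, 11) (0, 11)]  |A|=145.0053
5. ⊥bis P0·P4 via (30.065,2.545): [(0, 0) (16.2913, 0) (10.0733, 11) (0, 11)]  |A|=145.0053
6. ⊥bis P0·P5 via (22.555,5.51): [(0, 0) (16.2913, 0) (10.0733, 11) (0, 11)]  |A|=145.0053
7. canonical 4-gon: [(0, 0) (16.2913, 0) (10.0733, 11) (0, 11)]
8. shoelace: 145.0053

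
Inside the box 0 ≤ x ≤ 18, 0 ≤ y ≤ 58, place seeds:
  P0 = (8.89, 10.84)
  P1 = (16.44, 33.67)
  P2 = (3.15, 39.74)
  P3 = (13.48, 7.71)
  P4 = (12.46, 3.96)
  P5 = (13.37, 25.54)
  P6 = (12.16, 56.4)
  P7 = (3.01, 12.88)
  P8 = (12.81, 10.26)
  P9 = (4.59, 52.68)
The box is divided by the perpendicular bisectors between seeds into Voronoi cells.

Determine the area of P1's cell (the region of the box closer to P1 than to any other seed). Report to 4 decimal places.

Area of P1's cell: 114.0807

1. box [0,18]×[0,58]: [(0, 0) (18, 0) (18, 58) (0, 58)]
2. ⊥bis P1·P0 via (12.665,22.255): [(0, 26.4434) (18, 20.4907) (18, 58) (0, 58)]  |A|=621.5934
3. ⊥bis P1·P2 via (9.795,36.705): [(4.4379, 24.9758) (18, 20.4907) (18, 54.6695)]  |A|=231.769
4. ⊥bis P1·P3 via (14.96,20.69): [(4.4379, 24.9758) (18, 20.4907) (18, 54.6695)]  |A|=231.769
5. ⊥bis P1·P4 via (14.45,18.815): [(4.4379, 24.9758) (18, 20.4907) (18, 54.6695)]  |A|=231.769
6. ⊥bis P1·P5 via (14.905,29.605): [(7.7809, 32.2952) (18, 28.4363) (18, 54.6695)]  |A|=134.0402
7. ⊥bis P1·P6 via (14.3,45.035): [(13.5337, 44.8907) (7.7809, 32.2952) (18, 28.4363) (18, 45.7317)]  |A|=114.0807
8. ⊥bis P1·P7 via (9.725,23.275): [(13.5337, 44.8907) (7.7809, 32.2952) (18, 28.4363) (18, 45.7317)]  |A|=114.0807
9. ⊥bis P1·P8 via (14.625,21.965): [(13.5337, 44.8907) (7.7809, 32.2952) (18, 28.4363) (18, 45.7317)]  |A|=114.0807
10. ⊥bis P1·P9 via (10.515,43.175): [(13.5337, 44.8907) (7.7809, 32.2952) (18, 28.4363) (18, 45.7317)]  |A|=114.0807
11. canonical 4-gon: [(13.5337, 44.8907) (7.7809, 32.2952) (18, 28.4363) (18, 45.7317)]
12. shoelace: 114.0807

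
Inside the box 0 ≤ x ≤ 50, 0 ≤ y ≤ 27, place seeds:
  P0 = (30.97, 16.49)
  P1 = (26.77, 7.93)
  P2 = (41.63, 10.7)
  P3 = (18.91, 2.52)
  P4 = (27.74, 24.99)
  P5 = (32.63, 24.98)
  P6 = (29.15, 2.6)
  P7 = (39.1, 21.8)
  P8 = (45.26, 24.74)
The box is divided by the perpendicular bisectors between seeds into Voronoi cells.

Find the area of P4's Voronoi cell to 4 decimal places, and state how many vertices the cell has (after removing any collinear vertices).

1. box [0,50]×[0,27]: [(0, 0) (50, 0) (50, 27) (0, 27)]
2. ⊥bis P4·P0 via (29.355,20.74): [(0, 9.5851) (45.8287, 27) (0, 27)]  |A|=399.051
3. ⊥bis P4·P1 via (27.255,16.46): [(0, 18.0097) (19.2844, 16.9132) (45.8287, 27) (0, 27)]  |A|=317.8194
4. ⊥bis P4·P2 via (34.685,17.845): [(0, 18.0097) (19.2844, 16.9132) (42.9964, 25.9237) (44.1036, 27) (0, 27)]  |A|=316.8911
5. ⊥bis P4·P3 via (23.325,13.755): [(0, 22.921) (14.6122, 17.1788) (19.2844, 16.9132) (42.9964, 25.9237) (44.1036, 27) (0, 27)]  |A|=281.0084
6. ⊥bis P4·P5 via (30.185,24.985): [(0, 22.921) (14.6122, 17.1788) (19.2844, 16.9132) (30.177, 21.0523) (30.1891, 27) (0, 27)]  |A|=235.4274
7. ⊥bis P4·P6 via (28.445,13.795): [(0, 22.921) (14.6122, 17.1788) (19.2844, 16.9132) (30.177, 21.0523) (30.1891, 27) (0, 27)]  |A|=235.4274
8. ⊥bis P4·P7 via (33.42,23.395): [(0, 22.921) (14.6122, 17.1788) (19.2844, 16.9132) (30.177, 21.0523) (30.1891, 27) (0, 27)]  |A|=235.4274
9. ⊥bis P4·P8 via (36.5,24.865): [(0, 22.921) (14.6122, 17.1788) (19.2844, 16.9132) (30.177, 21.0523) (30.1891, 27) (0, 27)]  |A|=235.4274
10. canonical 6-gon: [(0, 22.921) (14.6122, 17.1788) (19.2844, 16.9132) (30.177, 21.0523) (30.1891, 27) (0, 27)]
11. shoelace: 235.4274

Area of P4's cell: 235.4274 (6 vertices)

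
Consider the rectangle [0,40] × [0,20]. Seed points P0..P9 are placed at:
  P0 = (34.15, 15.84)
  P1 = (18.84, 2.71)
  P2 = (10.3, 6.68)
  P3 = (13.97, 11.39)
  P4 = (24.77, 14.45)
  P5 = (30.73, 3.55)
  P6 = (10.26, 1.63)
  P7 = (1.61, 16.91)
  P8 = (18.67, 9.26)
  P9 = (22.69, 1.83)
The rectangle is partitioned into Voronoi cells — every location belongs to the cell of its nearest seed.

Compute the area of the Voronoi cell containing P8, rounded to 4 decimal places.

1. box [0,40]×[0,20]: [(0, 0) (40, 0) (40, 20) (0, 20)]
2. ⊥bis P8·P0 via (26.41,12.55): [(0, 0) (31.7446, 0) (23.2433, 20) (0, 20)]  |A|=549.8783
3. ⊥bis P8·P1 via (18.755,5.985): [(0, 5.4982) (29.0866, 6.2531) (23.2433, 20) (0, 20)]  |A|=370.6643
4. ⊥bis P8·P2 via (14.485,7.97): [(15.1259, 5.8908) (29.0866, 6.2531) (23.2433, 20) (10.7768, 20)]  |A|=184.962
5. ⊥bis P8·P3 via (16.32,10.325): [(14.7958, 6.9617) (15.1259, 5.8908) (29.0866, 6.2531) (23.2433, 20) (20.7046, 20)]  |A|=120.2413
6. ⊥bis P8·P4 via (21.72,11.855): [(18.6491, 15.4643) (14.7958, 6.9617) (15.1259, 5.8908) (26.5423, 6.1871)]  |A|=57.5926
7. ⊥bis P8·P5 via (24.7,6.405): [(25.2924, 7.6562) (18.6491, 15.4643) (14.7958, 6.9617) (15.1259, 5.8908) (24.5726, 6.136)]  |A|=56.1137
8. ⊥bis P8·P6 via (14.465,5.445): [(25.2924, 7.6562) (18.6491, 15.4643) (14.7958, 6.9617) (15.1259, 5.8908) (24.5726, 6.136)]  |A|=56.1137
9. ⊥bis P8·P7 via (10.14,13.085): [(25.2924, 7.6562) (18.6491, 15.4643) (14.7958, 6.9617) (15.1259, 5.8908) (24.5726, 6.136)]  |A|=56.1137
10. ⊥bis P8·P9 via (20.68,5.545): [(25.0685, 7.9194) (18.6491, 15.4643) (14.7958, 6.9617) (15.1259, 5.8908) (21.6312, 6.0596)]  |A|=53.2449
11. canonical 5-gon: [(25.0685, 7.9194) (18.6491, 15.4643) (14.7958, 6.9617) (15.1259, 5.8908) (21.6312, 6.0596)]
12. shoelace: 53.2449

Area of P8's cell: 53.2449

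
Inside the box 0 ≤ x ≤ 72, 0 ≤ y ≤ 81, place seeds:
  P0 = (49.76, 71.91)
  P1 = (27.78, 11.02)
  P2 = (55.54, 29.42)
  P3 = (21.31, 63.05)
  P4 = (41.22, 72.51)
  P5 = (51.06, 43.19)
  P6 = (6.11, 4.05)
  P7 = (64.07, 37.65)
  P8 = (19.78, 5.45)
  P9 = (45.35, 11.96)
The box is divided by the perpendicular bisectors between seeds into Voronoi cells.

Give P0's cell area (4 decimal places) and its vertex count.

Area of P0's cell: 607.9949 (5 vertices)

1. box [0,72]×[0,81]: [(0, 0) (72, 0) (72, 81) (0, 81)]
2. ⊥bis P0·P1 via (38.77,41.465): [(0, 55.4601) (72, 29.4697) (72, 81) (0, 81)]  |A|=2774.5264
3. ⊥bis P0·P2 via (52.65,50.665): [(0, 55.4601) (24.0583, 46.7756) (72, 53.2972) (72, 81) (0, 81)]  |A|=2203.3598
4. ⊥bis P0·P3 via (35.535,67.48): [(41.2543, 49.1148) (72, 53.2972) (72, 81) (31.3246, 81)]  |A|=1074.3419
5. ⊥bis P0·P4 via (45.49,72.21): [(43.8926, 49.4737) (72, 53.2972) (72, 81) (46.1076, 81)]  |A|=797.4727
6. ⊥bis P0·P5 via (50.41,57.55): [(44.441, 57.2798) (72, 58.5273) (72, 81) (46.1076, 81)]  |A|=616.7493
7. ⊥bis P0·P6 via (27.935,37.98): [(44.441, 57.2798) (72, 58.5273) (72, 81) (46.1076, 81)]  |A|=616.7493
8. ⊥bis P0·P7 via (56.915,54.78): [(44.441, 57.2798) (65.1434, 58.2169) (72, 61.0808) (72, 81) (46.1076, 81)]  |A|=607.9949
9. ⊥bis P0·P8 via (34.77,38.68): [(44.441, 57.2798) (65.1434, 58.2169) (72, 61.0808) (72, 81) (46.1076, 81)]  |A|=607.9949
10. ⊥bis P0·P9 via (47.555,41.935): [(44.441, 57.2798) (65.1434, 58.2169) (72, 61.0808) (72, 81) (46.1076, 81)]  |A|=607.9949
11. canonical 5-gon: [(44.441, 57.2798) (65.1434, 58.2169) (72, 61.0808) (72, 81) (46.1076, 81)]
12. shoelace: 607.9949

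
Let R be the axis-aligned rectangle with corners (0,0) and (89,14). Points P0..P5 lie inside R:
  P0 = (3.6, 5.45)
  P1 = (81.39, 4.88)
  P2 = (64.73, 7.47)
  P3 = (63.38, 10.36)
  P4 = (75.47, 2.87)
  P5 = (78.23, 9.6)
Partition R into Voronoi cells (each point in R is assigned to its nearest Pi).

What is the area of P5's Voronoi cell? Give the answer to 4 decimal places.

Area of P5's cell: 94.1245

1. box [0,89]×[0,14]: [(0, 0) (89, 0) (89, 14) (0, 14)]
2. ⊥bis P5·P0 via (40.915,7.525): [(41.3334, 0) (89, 0) (89, 14) (40.5549, 14)]  |A|=672.7813
3. ⊥bis P5·P1 via (79.81,7.24): [(41.3334, 0) (68.9958, 0) (89, 13.3926) (89, 14) (40.5549, 14)]  |A|=538.827
4. ⊥bis P5·P2 via (71.48,8.535): [(72.4606, 2.3197) (89, 13.3926) (89, 14) (70.6177, 14)]  |A|=112.3782
5. ⊥bis P5·P3 via (70.805,9.98): [(70.9145, 12.1193) (72.4606, 2.3197) (89, 13.3926) (89, 14) (71.0107, 14)]  |A|=112.0087
6. ⊥bis P5·P4 via (76.85,6.235): [(70.9145, 12.1193) (71.4965, 8.4305) (77.7547, 5.864) (89, 13.3926) (89, 14) (71.0107, 14)]  |A|=94.1245
7. canonical 6-gon: [(70.9145, 12.1193) (71.4965, 8.4305) (77.7547, 5.864) (89, 13.3926) (89, 14) (71.0107, 14)]
8. shoelace: 94.1245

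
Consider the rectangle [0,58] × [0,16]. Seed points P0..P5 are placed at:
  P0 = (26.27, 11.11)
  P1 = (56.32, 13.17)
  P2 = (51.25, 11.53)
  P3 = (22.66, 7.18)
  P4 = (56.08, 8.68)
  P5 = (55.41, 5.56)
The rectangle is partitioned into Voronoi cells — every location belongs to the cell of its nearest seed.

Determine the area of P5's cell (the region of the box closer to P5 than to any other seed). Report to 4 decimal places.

1. box [0,58]×[0,16]: [(0, 0) (58, 0) (58, 16) (0, 16)]
2. ⊥bis P5·P0 via (40.84,8.335): [(39.2525, 0) (58, 0) (58, 16) (42.2999, 16)]  |A|=275.5809
3. ⊥bis P5·P1 via (55.865,9.365): [(41.3664, 11.0987) (39.2525, 0) (58, 0) (58, 9.1097)]  |A|=179.8003
4. ⊥bis P5·P2 via (53.33,8.545): [(54.7057, 9.5036) (41.0671, 0) (58, 0) (58, 9.1097)]  |A|=95.4669
5. ⊥bis P5·P3 via (39.035,6.37): [(54.7057, 9.5036) (41.0671, 0) (58, 0) (58, 9.1097)]  |A|=95.4669
6. ⊥bis P5·P4 via (55.745,7.12): [(52.3357, 7.8521) (41.0671, 0) (58, 0) (58, 6.6358)]  |A|=85.2732
7. canonical 4-gon: [(52.3357, 7.8521) (41.0671, 0) (58, 0) (58, 6.6358)]
8. shoelace: 85.2732

Area of P5's cell: 85.2732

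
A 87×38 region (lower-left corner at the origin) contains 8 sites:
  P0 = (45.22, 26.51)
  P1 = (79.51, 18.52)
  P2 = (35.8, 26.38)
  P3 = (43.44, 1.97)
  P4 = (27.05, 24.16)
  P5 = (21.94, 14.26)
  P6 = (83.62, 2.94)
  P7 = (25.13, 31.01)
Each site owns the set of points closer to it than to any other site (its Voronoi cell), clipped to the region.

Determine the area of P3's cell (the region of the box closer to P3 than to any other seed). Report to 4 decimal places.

1. box [0,87]×[0,38]: [(0, 0) (87, 0) (87, 38) (0, 38)]
2. ⊥bis P3·P0 via (44.33,14.24): [(0, 17.4555) (0, 0) (87, 0) (87, 11.1449)]  |A|=1244.1177
3. ⊥bis P3·P1 via (61.475,10.245): [(60.1691, 13.0911) (0, 17.4555) (0, 0) (66.1757, 0)]  |A|=958.2968
4. ⊥bis P3·P2 via (39.62,14.175): [(60.1691, 13.0911) (40.6748, 14.5051) (0, 1.7745) (0, 0) (66.1757, 0)]  |A|=639.3865
5. ⊥bis P3·P4 via (35.245,13.065): [(60.1691, 13.0911) (40.6748, 14.5051) (34.6358, 12.615) (17.5566, 0) (66.1757, 0)]  |A|=497.9179
6. ⊥bis P3·P5 via (32.69,8.115): [(60.1691, 13.0911) (40.6748, 14.5051) (35.3989, 12.8538) (28.0512, 0) (66.1757, 0)]  |A|=427.6963
7. ⊥bis P3·P6 via (63.53,2.455): [(63.4456, 5.9501) (60.1691, 13.0911) (40.6748, 14.5051) (35.3989, 12.8538) (28.0512, 0) (63.5893, 0)]  |A|=420.0014
8. ⊥bis P3·P7 via (34.285,16.49): [(63.4456, 5.9501) (60.1691, 13.0911) (40.6748, 14.5051) (35.3989, 12.8538) (28.0512, 0) (63.5893, 0)]  |A|=420.0014
9. canonical 6-gon: [(63.4456, 5.9501) (60.1691, 13.0911) (40.6748, 14.5051) (35.3989, 12.8538) (28.0512, 0) (63.5893, 0)]
10. shoelace: 420.0014

Area of P3's cell: 420.0014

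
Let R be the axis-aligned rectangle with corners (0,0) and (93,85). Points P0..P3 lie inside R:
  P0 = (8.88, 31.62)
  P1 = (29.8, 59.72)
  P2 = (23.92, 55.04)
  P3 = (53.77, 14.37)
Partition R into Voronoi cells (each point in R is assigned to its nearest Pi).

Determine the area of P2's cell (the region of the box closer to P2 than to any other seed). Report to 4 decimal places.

1. box [0,93]×[0,85]: [(0, 0) (93, 0) (93, 85) (0, 85)]
2. ⊥bis P2·P0 via (16.4,43.33): [(0, 53.8619) (83.8726, 0) (93, 0) (93, 85) (0, 85)]  |A|=5646.2319
3. ⊥bis P2·P1 via (26.86,57.38): [(0, 53.8619) (60.6706, 14.9001) (4.8767, 85) (0, 85)]  |A|=1115.514
4. ⊥bis P2·P3 via (38.845,34.705): [(0, 53.8619) (34.6384, 31.6175) (42.6719, 37.5138) (4.8767, 85) (0, 85)]  |A|=971.6184
5. canonical 5-gon: [(0, 53.8619) (34.6384, 31.6175) (42.6719, 37.5138) (4.8767, 85) (0, 85)]
6. shoelace: 971.6184

Area of P2's cell: 971.6184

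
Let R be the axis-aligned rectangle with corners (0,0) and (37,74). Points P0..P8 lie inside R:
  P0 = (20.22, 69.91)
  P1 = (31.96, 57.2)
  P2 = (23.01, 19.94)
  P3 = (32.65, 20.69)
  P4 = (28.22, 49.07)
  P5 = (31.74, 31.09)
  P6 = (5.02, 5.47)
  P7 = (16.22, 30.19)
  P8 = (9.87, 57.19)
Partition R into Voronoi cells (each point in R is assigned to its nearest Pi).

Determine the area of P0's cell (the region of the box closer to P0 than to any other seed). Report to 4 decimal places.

Area of P0's cell: 267.8682

1. box [0,37]×[0,74]: [(0, 0) (37, 0) (37, 74) (0, 74)]
2. ⊥bis P0·P1 via (26.09,63.555): [(0, 39.4561) (37, 73.6324) (37, 74) (0, 74)]  |A|=645.8627
3. ⊥bis P0·P2 via (21.615,44.925): [(0, 43.7182) (4.911, 43.9924) (37, 73.6324) (37, 74) (0, 74)]  |A|=635.3972
4. ⊥bis P0·P3 via (26.435,45.3): [(0, 43.7182) (4.911, 43.9924) (37, 73.6324) (37, 74) (0, 74)]  |A|=635.3972
5. ⊥bis P0·P4 via (24.22,59.49): [(0, 50.1925) (19.8893, 57.8276) (37, 73.6324) (37, 74) (0, 74)]  |A|=539.0931
6. ⊥bis P0·P5 via (25.98,50.5): [(0, 50.1925) (19.8893, 57.8276) (37, 73.6324) (37, 74) (0, 74)]  |A|=539.0931
7. ⊥bis P0·P6 via (12.62,37.69): [(0, 50.1925) (19.8893, 57.8276) (37, 73.6324) (37, 74) (0, 74)]  |A|=539.0931
8. ⊥bis P0·P7 via (18.22,50.05): [(0, 51.8848) (3.4924, 51.5331) (19.8893, 57.8276) (37, 73.6324) (37, 74) (0, 74)]  |A|=536.1379
9. ⊥bis P0·P8 via (15.045,63.55): [(20.9143, 58.7743) (37, 73.6324) (37, 74) (2.2021, 74)]  |A|=267.8682
10. canonical 4-gon: [(20.9143, 58.7743) (37, 73.6324) (37, 74) (2.2021, 74)]
11. shoelace: 267.8682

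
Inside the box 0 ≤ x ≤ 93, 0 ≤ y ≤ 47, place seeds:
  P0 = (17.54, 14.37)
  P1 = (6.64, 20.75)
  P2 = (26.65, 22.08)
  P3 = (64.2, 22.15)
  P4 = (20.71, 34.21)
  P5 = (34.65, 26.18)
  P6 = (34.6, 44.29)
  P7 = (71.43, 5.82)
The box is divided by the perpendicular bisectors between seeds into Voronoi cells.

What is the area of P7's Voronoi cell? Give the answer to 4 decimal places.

1. box [0,93]×[0,47]: [(0, 0) (93, 0) (93, 47) (0, 47)]
2. ⊥bis P7·P0 via (44.485,10.095): [(42.8834, 0) (93, 0) (93, 47) (50.3402, 47)]  |A|=2180.2458
3. ⊥bis P7·P1 via (39.035,13.285): [(42.8834, 0) (93, 0) (93, 47) (50.3402, 47)]  |A|=2180.2458
4. ⊥bis P7·P2 via (49.04,13.95): [(43.9746, 0) (93, 0) (93, 47) (61.0407, 47)]  |A|=1903.1387
5. ⊥bis P7·P3 via (67.815,13.985): [(45.4586, 4.0869) (43.9746, 0) (93, 0) (93, 25.1355)]  |A|=697.6679
6. ⊥bis P7·P4 via (46.07,20.015): [(45.4586, 4.0869) (43.9746, 0) (93, 0) (93, 25.1355)]  |A|=697.6679
7. ⊥bis P7·P5 via (53.04,16): [(46.7657, 4.6656) (44.183, 0) (93, 0) (93, 25.1355)]  |A|=694.9403
8. ⊥bis P7·P6 via (53.015,25.055): [(46.7657, 4.6656) (44.183, 0) (93, 0) (93, 25.1355)]  |A|=694.9403
9. canonical 4-gon: [(46.7657, 4.6656) (44.183, 0) (93, 0) (93, 25.1355)]
10. shoelace: 694.9403

Area of P7's cell: 694.9403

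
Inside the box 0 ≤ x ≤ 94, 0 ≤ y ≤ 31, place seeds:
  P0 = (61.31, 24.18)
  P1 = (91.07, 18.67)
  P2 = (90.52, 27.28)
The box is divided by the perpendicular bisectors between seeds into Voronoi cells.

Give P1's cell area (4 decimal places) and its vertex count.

1. box [0,94]×[0,31]: [(0, 0) (94, 0) (94, 31) (0, 31)]
2. ⊥bis P1·P0 via (76.19,21.425): [(72.2232, 0) (94, 0) (94, 31) (77.9628, 31)]  |A|=586.117
3. ⊥bis P1·P2 via (90.795,22.975): [(76.3056, 22.0494) (72.2232, 0) (94, 0) (94, 23.1797)]  |A|=445.1585
4. canonical 4-gon: [(76.3056, 22.0494) (72.2232, 0) (94, 0) (94, 23.1797)]
5. shoelace: 445.1585

Area of P1's cell: 445.1585 (4 vertices)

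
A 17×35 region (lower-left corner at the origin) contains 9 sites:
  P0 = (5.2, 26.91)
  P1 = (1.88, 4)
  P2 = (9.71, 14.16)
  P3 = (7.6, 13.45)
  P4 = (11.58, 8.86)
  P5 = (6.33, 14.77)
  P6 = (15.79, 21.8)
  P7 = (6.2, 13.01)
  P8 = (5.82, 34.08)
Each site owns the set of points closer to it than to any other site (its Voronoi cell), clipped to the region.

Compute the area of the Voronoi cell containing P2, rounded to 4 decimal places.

1. box [0,17]×[0,35]: [(0, 0) (17, 0) (17, 35) (0, 35)]
2. ⊥bis P2·P0 via (7.455,20.535): [(0, 17.898) (0, 0) (17, 0) (17, 23.9113)]  |A|=355.3789
3. ⊥bis P2·P1 via (5.795,9.08): [(0, 17.898) (0, 13.546) (17, 0.4447) (17, 23.9113)]  |A|=236.4582
4. ⊥bis P2·P3 via (8.655,13.805): [(6.5036, 20.1985) (11.8029, 4.4499) (17, 0.4447) (17, 23.9113)]  |A|=153.4681
5. ⊥bis P2·P4 via (10.645,11.51): [(6.5036, 20.1985) (9.5565, 11.1259) (17, 13.7522) (17, 23.9113)]  |A|=91.0913
6. ⊥bis P2·P5 via (8.02,14.465): [(9.2287, 21.1624) (8.1641, 15.2637) (9.5565, 11.1259) (17, 13.7522) (17, 23.9113)]  |A|=83.5672
7. ⊥bis P2·P6 via (12.75,17.98): [(9.1687, 20.83) (8.1641, 15.2637) (9.5565, 11.1259) (17, 13.7522) (17, 14.5978)]  |A|=45.8898
8. ⊥bis P2·P7 via (7.955,13.585): [(9.1687, 20.83) (8.1641, 15.2637) (9.5565, 11.1259) (17, 13.7522) (17, 14.5978)]  |A|=45.8898
9. ⊥bis P2·P8 via (7.765,24.12): [(9.1687, 20.83) (8.1641, 15.2637) (9.5565, 11.1259) (17, 13.7522) (17, 14.5978)]  |A|=45.8898
10. canonical 5-gon: [(9.1687, 20.83) (8.1641, 15.2637) (9.5565, 11.1259) (17, 13.7522) (17, 14.5978)]
11. shoelace: 45.8898

Area of P2's cell: 45.8898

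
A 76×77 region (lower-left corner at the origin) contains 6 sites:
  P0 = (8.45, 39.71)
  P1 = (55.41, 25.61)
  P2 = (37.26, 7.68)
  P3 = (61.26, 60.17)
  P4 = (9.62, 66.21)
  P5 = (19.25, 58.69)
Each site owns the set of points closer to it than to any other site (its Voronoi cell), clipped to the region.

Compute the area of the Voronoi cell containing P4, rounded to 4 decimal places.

1. box [0,76]×[0,77]: [(0, 0) (76, 0) (76, 77) (0, 77)]
2. ⊥bis P4·P0 via (9.035,52.96): [(0, 53.3589) (76, 50.0034) (76, 77) (0, 77)]  |A|=1924.2312
3. ⊥bis P4·P1 via (32.515,45.91): [(0, 53.3589) (37.6459, 51.6968) (60.0811, 77) (0, 77)]  |A|=1205.1179
4. ⊥bis P4·P2 via (23.44,36.945): [(0, 53.3589) (37.6459, 51.6968) (60.0811, 77) (0, 77)]  |A|=1205.1179
5. ⊥bis P4·P3 via (35.44,63.19): [(0, 53.3589) (34.114, 51.8527) (37.0553, 77) (0, 77)]  |A|=869.1648
6. ⊥bis P4·P5 via (14.435,62.45): [(0, 53.3589) (7.0913, 53.0458) (25.797, 77) (0, 77)]  |A|=392.7965
7. canonical 4-gon: [(0, 53.3589) (7.0913, 53.0458) (25.797, 77) (0, 77)]
8. shoelace: 392.7965

Area of P4's cell: 392.7965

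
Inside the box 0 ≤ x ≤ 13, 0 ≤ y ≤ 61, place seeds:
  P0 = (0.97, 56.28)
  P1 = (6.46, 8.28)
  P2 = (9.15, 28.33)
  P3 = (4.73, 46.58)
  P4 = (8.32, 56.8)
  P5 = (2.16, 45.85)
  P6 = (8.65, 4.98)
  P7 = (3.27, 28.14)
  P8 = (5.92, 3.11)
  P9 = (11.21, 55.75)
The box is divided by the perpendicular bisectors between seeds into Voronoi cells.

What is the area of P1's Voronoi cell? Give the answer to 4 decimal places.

1. box [0,13]×[0,61]: [(0, 0) (13, 0) (13, 61) (0, 61)]
2. ⊥bis P1·P0 via (3.715,32.28): [(0, 31.8551) (0, 0) (13, 0) (13, 33.342)]  |A|=423.7809
3. ⊥bis P1·P2 via (7.805,18.305): [(0, 19.3522) (0, 0) (13, 0) (13, 17.608)]  |A|=240.2411
4. ⊥bis P1·P3 via (5.595,27.43): [(0, 19.3522) (0, 0) (13, 0) (13, 17.608)]  |A|=240.2411
5. ⊥bis P1·P4 via (7.39,32.54): [(0, 19.3522) (0, 0) (13, 0) (13, 17.608)]  |A|=240.2411
6. ⊥bis P1·P5 via (4.31,27.065): [(0, 19.3522) (0, 0) (13, 0) (13, 17.608)]  |A|=240.2411
7. ⊥bis P1·P6 via (7.555,6.63): [(0, 19.3522) (0, 1.6162) (13, 10.2435) (13, 17.608)]  |A|=163.1529
8. ⊥bis P1·P7 via (4.865,18.21): [(6.5253, 18.4767) (0, 17.4286) (0, 1.6162) (13, 10.2435) (13, 17.608)]  |A|=156.8768
9. ⊥bis P1·P8 via (6.19,5.695): [(6.5253, 18.4767) (0, 17.4286) (0, 6.3415) (6.1521, 5.699) (13, 10.2435) (13, 17.608)]  |A|=142.3416
10. ⊥bis P1·P9 via (8.835,32.015): [(6.5253, 18.4767) (0, 17.4286) (0, 6.3415) (6.1521, 5.699) (13, 10.2435) (13, 17.608)]  |A|=142.3416
11. canonical 6-gon: [(6.5253, 18.4767) (0, 17.4286) (0, 6.3415) (6.1521, 5.699) (13, 10.2435) (13, 17.608)]
12. shoelace: 142.3416

Area of P1's cell: 142.3416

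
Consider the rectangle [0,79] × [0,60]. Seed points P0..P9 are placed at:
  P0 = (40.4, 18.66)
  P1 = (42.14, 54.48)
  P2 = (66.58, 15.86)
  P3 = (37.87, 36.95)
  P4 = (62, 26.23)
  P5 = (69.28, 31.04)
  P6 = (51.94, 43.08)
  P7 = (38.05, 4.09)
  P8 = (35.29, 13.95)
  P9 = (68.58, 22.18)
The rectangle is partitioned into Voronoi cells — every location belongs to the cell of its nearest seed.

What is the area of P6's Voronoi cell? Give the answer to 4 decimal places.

1. box [0,79]×[0,60]: [(0, 0) (79, 0) (79, 60) (0, 60)]
2. ⊥bis P6·P0 via (46.17,30.87): [(0, 52.6883) (79, 15.3557) (79, 60) (0, 60)]  |A|=2052.2621
3. ⊥bis P6·P1 via (47.04,48.78): [(33.2876, 36.9578) (79, 15.3557) (79, 60) (60.0918, 60)]  |A|=1238.2415
4. ⊥bis P6·P2 via (59.26,29.47): [(33.2876, 36.9578) (54.5234, 26.9225) (79, 40.087) (79, 60) (60.0918, 60)]  |A|=935.5737
5. ⊥bis P6·P3 via (44.905,40.015): [(42.7085, 45.0565) (49.5943, 29.2518) (54.5234, 26.9225) (79, 40.087) (79, 60) (60.0918, 60)]  |A|=833.2434
6. ⊥bis P6·P4 via (56.97,34.655): [(42.7085, 45.0565) (49.2487, 30.0451) (79, 47.8076) (79, 60) (60.0918, 60)]  |A|=643.9053
7. ⊥bis P6·P5 via (60.61,37.06): [(42.7085, 45.0565) (49.2487, 30.0451) (60.3351, 36.6641) (76.5384, 60) (60.0918, 60)]  |A|=501.398
8. ⊥bis P6·P7 via (44.995,23.585): [(42.7085, 45.0565) (49.2487, 30.0451) (60.3351, 36.6641) (76.5384, 60) (60.0918, 60)]  |A|=501.398
9. ⊥bis P6·P8 via (43.615,28.515): [(42.7085, 45.0565) (49.2487, 30.0451) (60.3351, 36.6641) (76.5384, 60) (60.0918, 60)]  |A|=501.398
10. ⊥bis P6·P9 via (60.26,32.63): [(42.7085, 45.0565) (49.2487, 30.0451) (60.3351, 36.6641) (76.5384, 60) (60.0918, 60)]  |A|=501.398
11. canonical 5-gon: [(42.7085, 45.0565) (49.2487, 30.0451) (60.3351, 36.6641) (76.5384, 60) (60.0918, 60)]
12. shoelace: 501.398

Area of P6's cell: 501.3980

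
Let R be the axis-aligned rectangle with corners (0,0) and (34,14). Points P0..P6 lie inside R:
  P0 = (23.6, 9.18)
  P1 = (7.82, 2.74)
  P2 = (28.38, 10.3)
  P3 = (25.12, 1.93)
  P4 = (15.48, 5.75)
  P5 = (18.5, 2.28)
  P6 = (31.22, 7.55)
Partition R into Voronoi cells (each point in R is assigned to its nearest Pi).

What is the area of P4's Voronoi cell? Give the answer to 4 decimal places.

1. box [0,34]×[0,14]: [(0, 0) (34, 0) (34, 14) (0, 14)]
2. ⊥bis P4·P0 via (19.54,7.465): [(0, 0) (22.6933, 0) (16.7795, 14) (0, 14)]  |A|=276.3099
3. ⊥bis P4·P1 via (11.65,4.245): [(13.3181, 0) (22.6933, 0) (16.7795, 14) (7.8168, 14)]  |A|=128.366
4. ⊥bis P4·P2 via (21.93,8.025): [(13.3181, 0) (22.6933, 0) (16.7795, 14) (7.8168, 14)]  |A|=128.366
5. ⊥bis P4·P3 via (20.3,3.84): [(13.3181, 0) (18.7783, 0) (20.6733, 4.7821) (16.7795, 14) (7.8168, 14)]  |A|=119.0052
6. ⊥bis P4·P5 via (16.99,4.015): [(13.0782, 0.6105) (19.9201, 6.5651) (16.7795, 14) (7.8168, 14)]  |A|=94.7885
7. ⊥bis P4·P6 via (23.35,6.65): [(13.0782, 0.6105) (19.9201, 6.5651) (16.7795, 14) (7.8168, 14)]  |A|=94.7885
8. canonical 4-gon: [(13.0782, 0.6105) (19.9201, 6.5651) (16.7795, 14) (7.8168, 14)]
9. shoelace: 94.7885

Area of P4's cell: 94.7885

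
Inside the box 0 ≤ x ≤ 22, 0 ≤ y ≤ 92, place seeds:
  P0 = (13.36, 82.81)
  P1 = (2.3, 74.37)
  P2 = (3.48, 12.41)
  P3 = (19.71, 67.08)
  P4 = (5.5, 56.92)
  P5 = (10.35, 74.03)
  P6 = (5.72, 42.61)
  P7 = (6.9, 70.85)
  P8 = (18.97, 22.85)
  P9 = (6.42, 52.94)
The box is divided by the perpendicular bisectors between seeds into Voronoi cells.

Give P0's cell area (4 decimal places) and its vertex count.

1. box [0,22]×[0,92]: [(0, 0) (22, 0) (22, 92) (0, 92)]
2. ⊥bis P0·P1 via (7.83,78.59): [(0, 88.8506) (22, 60.0213) (22, 92) (0, 92)]  |A|=386.4091
3. ⊥bis P0·P2 via (8.42,47.61): [(0, 88.8506) (22, 60.0213) (22, 92) (0, 92)]  |A|=386.4091
4. ⊥bis P0·P3 via (16.535,74.945): [(0, 88.8506) (12.0066, 73.1169) (22, 77.1512) (22, 92) (0, 92)]  |A|=300.8159
5. ⊥bis P0·P4 via (9.43,69.865): [(0, 88.8506) (12.0066, 73.1169) (22, 77.1512) (22, 92) (0, 92)]  |A|=300.8159
6. ⊥bis P0·P5 via (11.855,78.42): [(0, 88.8506) (6.5796, 80.2285) (19.0408, 75.9565) (22, 77.1512) (22, 92) (0, 92)]  |A|=268.0984
7. ⊥bis P0·P6 via (9.54,62.71): [(0, 88.8506) (6.5796, 80.2285) (19.0408, 75.9565) (22, 77.1512) (22, 92) (0, 92)]  |A|=268.0984
8. ⊥bis P0·P7 via (10.13,76.83): [(0, 88.8506) (6.5796, 80.2285) (19.0408, 75.9565) (22, 77.1512) (22, 92) (0, 92)]  |A|=268.0984
9. ⊥bis P0·P8 via (16.165,52.83): [(0, 88.8506) (6.5796, 80.2285) (19.0408, 75.9565) (22, 77.1512) (22, 92) (0, 92)]  |A|=268.0984
10. ⊥bis P0·P9 via (9.89,67.875): [(0, 88.8506) (6.5796, 80.2285) (19.0408, 75.9565) (22, 77.1512) (22, 92) (0, 92)]  |A|=268.0984
11. canonical 6-gon: [(0, 88.8506) (6.5796, 80.2285) (19.0408, 75.9565) (22, 77.1512) (22, 92) (0, 92)]
12. shoelace: 268.0984

Area of P0's cell: 268.0984 (6 vertices)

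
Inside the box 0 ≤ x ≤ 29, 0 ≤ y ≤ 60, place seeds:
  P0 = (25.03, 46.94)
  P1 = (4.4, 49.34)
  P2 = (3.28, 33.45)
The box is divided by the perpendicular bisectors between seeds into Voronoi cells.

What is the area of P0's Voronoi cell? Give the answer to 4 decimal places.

Area of P0's cell: 455.9693

1. box [0,29]×[0,60]: [(0, 0) (29, 0) (29, 60) (0, 60)]
2. ⊥bis P0·P1 via (14.715,48.14): [(9.1146, 0) (29, 0) (29, 60) (16.0947, 60)]  |A|=983.7195
3. ⊥bis P0·P2 via (14.155,40.195): [(13.8483, 40.6896) (29, 16.2603) (29, 60) (16.0947, 60)]  |A|=455.9693
4. canonical 4-gon: [(13.8483, 40.6896) (29, 16.2603) (29, 60) (16.0947, 60)]
5. shoelace: 455.9693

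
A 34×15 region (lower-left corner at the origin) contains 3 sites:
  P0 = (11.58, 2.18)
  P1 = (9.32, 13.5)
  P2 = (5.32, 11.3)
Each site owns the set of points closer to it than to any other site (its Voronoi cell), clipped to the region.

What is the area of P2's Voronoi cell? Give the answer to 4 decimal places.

Area of P2's cell: 90.9397

1. box [0,34]×[0,15]: [(0, 0) (34, 0) (34, 15) (0, 15)]
2. ⊥bis P2·P0 via (8.45,6.74): [(0, 0.9399) (20.4837, 15) (0, 15)]  |A|=144.0018
3. ⊥bis P2·P1 via (7.32,12.4): [(0, 0.9399) (9.8895, 7.7281) (5.89, 15) (0, 15)]  |A|=90.9397
4. canonical 4-gon: [(0, 0.9399) (9.8895, 7.7281) (5.89, 15) (0, 15)]
5. shoelace: 90.9397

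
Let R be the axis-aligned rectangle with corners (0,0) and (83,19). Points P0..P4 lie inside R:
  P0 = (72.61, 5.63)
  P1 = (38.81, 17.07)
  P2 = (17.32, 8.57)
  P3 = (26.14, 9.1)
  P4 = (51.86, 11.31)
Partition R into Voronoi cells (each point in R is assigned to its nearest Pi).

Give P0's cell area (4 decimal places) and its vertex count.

1. box [0,83]×[0,19]: [(0, 0) (83, 0) (83, 19) (0, 19)]
2. ⊥bis P0·P1 via (55.71,11.35): [(51.8685, 0) (83, 0) (83, 19) (58.2992, 19)]  |A|=530.4069
3. ⊥bis P0·P2 via (44.965,7.1): [(51.8685, 0) (83, 0) (83, 19) (58.2992, 19)]  |A|=530.4069
4. ⊥bis P0·P3 via (49.375,7.365): [(51.8685, 0) (83, 0) (83, 19) (58.2992, 19)]  |A|=530.4069
5. ⊥bis P0·P4 via (62.235,8.47): [(59.9165, 0) (83, 0) (83, 19) (65.1174, 19)]  |A|=389.178
6. canonical 4-gon: [(59.9165, 0) (83, 0) (83, 19) (65.1174, 19)]
7. shoelace: 389.178

Area of P0's cell: 389.1780 (4 vertices)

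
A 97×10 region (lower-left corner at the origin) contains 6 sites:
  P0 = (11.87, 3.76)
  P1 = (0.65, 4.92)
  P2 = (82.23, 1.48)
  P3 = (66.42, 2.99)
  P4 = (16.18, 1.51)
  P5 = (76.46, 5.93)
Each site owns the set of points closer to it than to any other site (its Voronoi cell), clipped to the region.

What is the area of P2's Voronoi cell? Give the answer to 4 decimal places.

Area of P2's cell: 166.5626

1. box [0,97]×[0,10]: [(0, 0) (97, 0) (97, 10) (0, 10)]
2. ⊥bis P2·P0 via (47.05,2.62): [(46.9651, 0) (97, 0) (97, 10) (47.2891, 10)]  |A|=498.7288
3. ⊥bis P2·P1 via (41.44,3.2): [(46.9651, 0) (97, 0) (97, 10) (47.2891, 10)]  |A|=498.7288
4. ⊥bis P2·P3 via (74.325,2.235): [(74.1115, 0) (97, 0) (97, 10) (75.0666, 10)]  |A|=224.1092
5. ⊥bis P2·P4 via (49.205,1.495): [(74.1115, 0) (97, 0) (97, 10) (75.0666, 10)]  |A|=224.1092
6. ⊥bis P2·P5 via (79.345,3.705): [(76.4876, 0) (97, 0) (97, 10) (84.1999, 10)]  |A|=166.5626
7. canonical 4-gon: [(76.4876, 0) (97, 0) (97, 10) (84.1999, 10)]
8. shoelace: 166.5626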